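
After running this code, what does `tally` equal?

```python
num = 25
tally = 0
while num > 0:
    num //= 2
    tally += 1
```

Let's trace through this code step by step.

Initialize: num = 25
Initialize: tally = 0
Entering loop: while num > 0:

After execution: tally = 5
5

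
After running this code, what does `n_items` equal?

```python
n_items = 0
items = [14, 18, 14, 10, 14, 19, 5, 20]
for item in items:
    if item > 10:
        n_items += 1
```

Let's trace through this code step by step.

Initialize: n_items = 0
Initialize: items = [14, 18, 14, 10, 14, 19, 5, 20]
Entering loop: for item in items:

After execution: n_items = 6
6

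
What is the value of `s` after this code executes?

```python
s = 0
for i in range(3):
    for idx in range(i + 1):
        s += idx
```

Let's trace through this code step by step.

Initialize: s = 0
Entering loop: for i in range(3):

After execution: s = 4
4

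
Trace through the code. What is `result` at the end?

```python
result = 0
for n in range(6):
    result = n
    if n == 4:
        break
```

Let's trace through this code step by step.

Initialize: result = 0
Entering loop: for n in range(6):

After execution: result = 4
4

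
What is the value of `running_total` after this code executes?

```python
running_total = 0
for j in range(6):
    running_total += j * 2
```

Let's trace through this code step by step.

Initialize: running_total = 0
Entering loop: for j in range(6):

After execution: running_total = 30
30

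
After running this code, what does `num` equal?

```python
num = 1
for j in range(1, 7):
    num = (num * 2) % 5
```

Let's trace through this code step by step.

Initialize: num = 1
Entering loop: for j in range(1, 7):

After execution: num = 4
4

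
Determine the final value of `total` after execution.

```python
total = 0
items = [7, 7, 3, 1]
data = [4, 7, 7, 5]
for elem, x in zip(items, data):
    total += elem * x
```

Let's trace through this code step by step.

Initialize: total = 0
Initialize: items = [7, 7, 3, 1]
Initialize: data = [4, 7, 7, 5]
Entering loop: for elem, x in zip(items, data):

After execution: total = 103
103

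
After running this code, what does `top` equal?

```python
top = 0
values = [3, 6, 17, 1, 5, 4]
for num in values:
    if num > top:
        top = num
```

Let's trace through this code step by step.

Initialize: top = 0
Initialize: values = [3, 6, 17, 1, 5, 4]
Entering loop: for num in values:

After execution: top = 17
17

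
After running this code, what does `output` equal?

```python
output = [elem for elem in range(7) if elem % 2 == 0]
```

Let's trace through this code step by step.

Initialize: output = [elem for elem in range(7) if elem % 2 == 0]

After execution: output = [0, 2, 4, 6]
[0, 2, 4, 6]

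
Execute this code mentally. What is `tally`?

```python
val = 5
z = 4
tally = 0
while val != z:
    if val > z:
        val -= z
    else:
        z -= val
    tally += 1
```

Let's trace through this code step by step.

Initialize: val = 5
Initialize: z = 4
Initialize: tally = 0
Entering loop: while val != z:

After execution: tally = 4
4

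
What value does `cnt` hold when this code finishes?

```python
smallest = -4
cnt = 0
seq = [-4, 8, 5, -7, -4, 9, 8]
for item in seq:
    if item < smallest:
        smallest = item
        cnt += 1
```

Let's trace through this code step by step.

Initialize: smallest = -4
Initialize: cnt = 0
Initialize: seq = [-4, 8, 5, -7, -4, 9, 8]
Entering loop: for item in seq:

After execution: cnt = 1
1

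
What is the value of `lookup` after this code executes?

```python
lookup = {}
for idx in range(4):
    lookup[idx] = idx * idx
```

Let's trace through this code step by step.

Initialize: lookup = {}
Entering loop: for idx in range(4):

After execution: lookup = {0: 0, 1: 1, 2: 4, 3: 9}
{0: 0, 1: 1, 2: 4, 3: 9}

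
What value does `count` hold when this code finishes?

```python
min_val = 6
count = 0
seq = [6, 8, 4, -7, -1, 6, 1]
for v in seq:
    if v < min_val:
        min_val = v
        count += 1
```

Let's trace through this code step by step.

Initialize: min_val = 6
Initialize: count = 0
Initialize: seq = [6, 8, 4, -7, -1, 6, 1]
Entering loop: for v in seq:

After execution: count = 2
2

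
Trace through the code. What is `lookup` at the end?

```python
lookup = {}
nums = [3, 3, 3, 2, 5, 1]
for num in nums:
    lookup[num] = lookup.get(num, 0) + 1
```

Let's trace through this code step by step.

Initialize: lookup = {}
Initialize: nums = [3, 3, 3, 2, 5, 1]
Entering loop: for num in nums:

After execution: lookup = {3: 3, 2: 1, 5: 1, 1: 1}
{3: 3, 2: 1, 5: 1, 1: 1}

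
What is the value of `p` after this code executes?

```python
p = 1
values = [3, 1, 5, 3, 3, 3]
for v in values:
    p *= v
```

Let's trace through this code step by step.

Initialize: p = 1
Initialize: values = [3, 1, 5, 3, 3, 3]
Entering loop: for v in values:

After execution: p = 405
405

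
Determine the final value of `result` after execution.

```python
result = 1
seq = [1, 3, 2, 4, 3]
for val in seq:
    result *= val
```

Let's trace through this code step by step.

Initialize: result = 1
Initialize: seq = [1, 3, 2, 4, 3]
Entering loop: for val in seq:

After execution: result = 72
72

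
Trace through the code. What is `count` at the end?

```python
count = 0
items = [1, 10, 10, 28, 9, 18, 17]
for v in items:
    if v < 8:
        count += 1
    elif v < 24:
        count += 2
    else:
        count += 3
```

Let's trace through this code step by step.

Initialize: count = 0
Initialize: items = [1, 10, 10, 28, 9, 18, 17]
Entering loop: for v in items:

After execution: count = 14
14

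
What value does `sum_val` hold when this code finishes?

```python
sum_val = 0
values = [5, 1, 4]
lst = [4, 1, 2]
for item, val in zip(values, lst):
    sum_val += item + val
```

Let's trace through this code step by step.

Initialize: sum_val = 0
Initialize: values = [5, 1, 4]
Initialize: lst = [4, 1, 2]
Entering loop: for item, val in zip(values, lst):

After execution: sum_val = 17
17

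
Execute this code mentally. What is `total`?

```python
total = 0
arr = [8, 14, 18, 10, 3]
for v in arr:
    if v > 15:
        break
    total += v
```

Let's trace through this code step by step.

Initialize: total = 0
Initialize: arr = [8, 14, 18, 10, 3]
Entering loop: for v in arr:

After execution: total = 22
22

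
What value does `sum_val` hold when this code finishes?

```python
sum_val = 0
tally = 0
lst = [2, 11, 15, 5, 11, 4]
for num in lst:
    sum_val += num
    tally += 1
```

Let's trace through this code step by step.

Initialize: sum_val = 0
Initialize: tally = 0
Initialize: lst = [2, 11, 15, 5, 11, 4]
Entering loop: for num in lst:

After execution: sum_val = 48
48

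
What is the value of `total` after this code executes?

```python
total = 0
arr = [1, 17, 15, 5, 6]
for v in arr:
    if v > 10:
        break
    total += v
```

Let's trace through this code step by step.

Initialize: total = 0
Initialize: arr = [1, 17, 15, 5, 6]
Entering loop: for v in arr:

After execution: total = 1
1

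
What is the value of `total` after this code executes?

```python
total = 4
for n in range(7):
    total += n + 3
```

Let's trace through this code step by step.

Initialize: total = 4
Entering loop: for n in range(7):

After execution: total = 46
46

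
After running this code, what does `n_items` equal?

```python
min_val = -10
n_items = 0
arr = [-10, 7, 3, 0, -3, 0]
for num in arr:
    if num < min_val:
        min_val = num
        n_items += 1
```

Let's trace through this code step by step.

Initialize: min_val = -10
Initialize: n_items = 0
Initialize: arr = [-10, 7, 3, 0, -3, 0]
Entering loop: for num in arr:

After execution: n_items = 0
0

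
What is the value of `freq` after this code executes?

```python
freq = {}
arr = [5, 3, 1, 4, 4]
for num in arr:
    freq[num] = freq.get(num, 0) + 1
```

Let's trace through this code step by step.

Initialize: freq = {}
Initialize: arr = [5, 3, 1, 4, 4]
Entering loop: for num in arr:

After execution: freq = {5: 1, 3: 1, 1: 1, 4: 2}
{5: 1, 3: 1, 1: 1, 4: 2}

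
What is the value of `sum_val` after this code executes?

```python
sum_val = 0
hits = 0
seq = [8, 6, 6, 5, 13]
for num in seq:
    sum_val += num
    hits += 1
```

Let's trace through this code step by step.

Initialize: sum_val = 0
Initialize: hits = 0
Initialize: seq = [8, 6, 6, 5, 13]
Entering loop: for num in seq:

After execution: sum_val = 38
38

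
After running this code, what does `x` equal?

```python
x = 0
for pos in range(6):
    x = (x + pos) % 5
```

Let's trace through this code step by step.

Initialize: x = 0
Entering loop: for pos in range(6):

After execution: x = 0
0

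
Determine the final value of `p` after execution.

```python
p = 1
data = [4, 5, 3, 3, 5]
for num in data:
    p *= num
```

Let's trace through this code step by step.

Initialize: p = 1
Initialize: data = [4, 5, 3, 3, 5]
Entering loop: for num in data:

After execution: p = 900
900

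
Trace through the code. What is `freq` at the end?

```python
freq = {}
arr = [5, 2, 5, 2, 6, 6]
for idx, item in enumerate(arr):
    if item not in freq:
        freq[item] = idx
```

Let's trace through this code step by step.

Initialize: freq = {}
Initialize: arr = [5, 2, 5, 2, 6, 6]
Entering loop: for idx, item in enumerate(arr):

After execution: freq = {5: 0, 2: 1, 6: 4}
{5: 0, 2: 1, 6: 4}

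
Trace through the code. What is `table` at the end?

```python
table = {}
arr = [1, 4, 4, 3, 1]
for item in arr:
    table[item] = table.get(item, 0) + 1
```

Let's trace through this code step by step.

Initialize: table = {}
Initialize: arr = [1, 4, 4, 3, 1]
Entering loop: for item in arr:

After execution: table = {1: 2, 4: 2, 3: 1}
{1: 2, 4: 2, 3: 1}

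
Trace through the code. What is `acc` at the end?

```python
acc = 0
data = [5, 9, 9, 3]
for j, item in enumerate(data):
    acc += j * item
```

Let's trace through this code step by step.

Initialize: acc = 0
Initialize: data = [5, 9, 9, 3]
Entering loop: for j, item in enumerate(data):

After execution: acc = 36
36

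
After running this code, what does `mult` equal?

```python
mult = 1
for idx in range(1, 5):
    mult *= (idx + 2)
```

Let's trace through this code step by step.

Initialize: mult = 1
Entering loop: for idx in range(1, 5):

After execution: mult = 360
360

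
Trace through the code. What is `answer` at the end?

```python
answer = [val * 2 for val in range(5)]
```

Let's trace through this code step by step.

Initialize: answer = [val * 2 for val in range(5)]

After execution: answer = [0, 2, 4, 6, 8]
[0, 2, 4, 6, 8]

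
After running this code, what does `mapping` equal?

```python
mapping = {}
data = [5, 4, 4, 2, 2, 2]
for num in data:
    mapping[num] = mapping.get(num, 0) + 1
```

Let's trace through this code step by step.

Initialize: mapping = {}
Initialize: data = [5, 4, 4, 2, 2, 2]
Entering loop: for num in data:

After execution: mapping = {5: 1, 4: 2, 2: 3}
{5: 1, 4: 2, 2: 3}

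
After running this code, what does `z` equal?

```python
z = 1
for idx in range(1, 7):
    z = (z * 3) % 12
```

Let's trace through this code step by step.

Initialize: z = 1
Entering loop: for idx in range(1, 7):

After execution: z = 9
9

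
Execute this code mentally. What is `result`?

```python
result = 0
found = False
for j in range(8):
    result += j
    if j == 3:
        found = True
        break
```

Let's trace through this code step by step.

Initialize: result = 0
Initialize: found = False
Entering loop: for j in range(8):

After execution: result = 6
6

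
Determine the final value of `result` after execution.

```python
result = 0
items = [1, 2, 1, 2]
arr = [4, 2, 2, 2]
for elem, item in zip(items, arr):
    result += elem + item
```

Let's trace through this code step by step.

Initialize: result = 0
Initialize: items = [1, 2, 1, 2]
Initialize: arr = [4, 2, 2, 2]
Entering loop: for elem, item in zip(items, arr):

After execution: result = 16
16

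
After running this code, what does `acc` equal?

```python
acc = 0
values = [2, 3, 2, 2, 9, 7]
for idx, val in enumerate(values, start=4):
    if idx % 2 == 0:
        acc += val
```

Let's trace through this code step by step.

Initialize: acc = 0
Initialize: values = [2, 3, 2, 2, 9, 7]
Entering loop: for idx, val in enumerate(values, start=4):

After execution: acc = 13
13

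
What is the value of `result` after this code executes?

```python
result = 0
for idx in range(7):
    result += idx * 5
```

Let's trace through this code step by step.

Initialize: result = 0
Entering loop: for idx in range(7):

After execution: result = 105
105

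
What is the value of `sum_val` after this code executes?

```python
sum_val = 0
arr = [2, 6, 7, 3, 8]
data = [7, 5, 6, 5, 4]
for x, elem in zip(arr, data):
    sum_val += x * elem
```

Let's trace through this code step by step.

Initialize: sum_val = 0
Initialize: arr = [2, 6, 7, 3, 8]
Initialize: data = [7, 5, 6, 5, 4]
Entering loop: for x, elem in zip(arr, data):

After execution: sum_val = 133
133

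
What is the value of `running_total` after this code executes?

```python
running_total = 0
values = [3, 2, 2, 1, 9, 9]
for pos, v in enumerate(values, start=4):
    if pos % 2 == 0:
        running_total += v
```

Let's trace through this code step by step.

Initialize: running_total = 0
Initialize: values = [3, 2, 2, 1, 9, 9]
Entering loop: for pos, v in enumerate(values, start=4):

After execution: running_total = 14
14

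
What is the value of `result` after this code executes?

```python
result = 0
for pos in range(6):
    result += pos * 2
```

Let's trace through this code step by step.

Initialize: result = 0
Entering loop: for pos in range(6):

After execution: result = 30
30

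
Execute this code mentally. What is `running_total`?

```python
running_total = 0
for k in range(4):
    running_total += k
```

Let's trace through this code step by step.

Initialize: running_total = 0
Entering loop: for k in range(4):

After execution: running_total = 6
6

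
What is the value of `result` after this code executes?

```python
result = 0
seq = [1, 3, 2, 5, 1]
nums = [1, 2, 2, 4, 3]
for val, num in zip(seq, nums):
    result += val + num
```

Let's trace through this code step by step.

Initialize: result = 0
Initialize: seq = [1, 3, 2, 5, 1]
Initialize: nums = [1, 2, 2, 4, 3]
Entering loop: for val, num in zip(seq, nums):

After execution: result = 24
24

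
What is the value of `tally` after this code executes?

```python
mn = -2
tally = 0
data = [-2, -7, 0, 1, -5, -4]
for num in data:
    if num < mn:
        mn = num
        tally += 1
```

Let's trace through this code step by step.

Initialize: mn = -2
Initialize: tally = 0
Initialize: data = [-2, -7, 0, 1, -5, -4]
Entering loop: for num in data:

After execution: tally = 1
1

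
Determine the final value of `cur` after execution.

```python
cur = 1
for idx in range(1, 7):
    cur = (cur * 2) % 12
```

Let's trace through this code step by step.

Initialize: cur = 1
Entering loop: for idx in range(1, 7):

After execution: cur = 4
4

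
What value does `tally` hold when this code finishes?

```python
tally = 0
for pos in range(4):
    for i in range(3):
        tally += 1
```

Let's trace through this code step by step.

Initialize: tally = 0
Entering loop: for pos in range(4):

After execution: tally = 12
12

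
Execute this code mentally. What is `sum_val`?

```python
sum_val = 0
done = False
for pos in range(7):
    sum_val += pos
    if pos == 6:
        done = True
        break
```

Let's trace through this code step by step.

Initialize: sum_val = 0
Initialize: done = False
Entering loop: for pos in range(7):

After execution: sum_val = 21
21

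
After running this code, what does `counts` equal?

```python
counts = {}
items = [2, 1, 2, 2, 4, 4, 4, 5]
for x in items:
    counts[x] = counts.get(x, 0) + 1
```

Let's trace through this code step by step.

Initialize: counts = {}
Initialize: items = [2, 1, 2, 2, 4, 4, 4, 5]
Entering loop: for x in items:

After execution: counts = {2: 3, 1: 1, 4: 3, 5: 1}
{2: 3, 1: 1, 4: 3, 5: 1}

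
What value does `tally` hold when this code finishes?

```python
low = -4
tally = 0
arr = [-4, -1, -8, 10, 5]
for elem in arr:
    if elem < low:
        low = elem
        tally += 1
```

Let's trace through this code step by step.

Initialize: low = -4
Initialize: tally = 0
Initialize: arr = [-4, -1, -8, 10, 5]
Entering loop: for elem in arr:

After execution: tally = 1
1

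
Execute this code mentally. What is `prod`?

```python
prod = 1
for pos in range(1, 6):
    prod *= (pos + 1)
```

Let's trace through this code step by step.

Initialize: prod = 1
Entering loop: for pos in range(1, 6):

After execution: prod = 720
720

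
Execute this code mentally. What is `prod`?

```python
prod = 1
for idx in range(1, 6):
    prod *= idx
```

Let's trace through this code step by step.

Initialize: prod = 1
Entering loop: for idx in range(1, 6):

After execution: prod = 120
120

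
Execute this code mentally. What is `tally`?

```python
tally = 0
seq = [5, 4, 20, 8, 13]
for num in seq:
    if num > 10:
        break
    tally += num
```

Let's trace through this code step by step.

Initialize: tally = 0
Initialize: seq = [5, 4, 20, 8, 13]
Entering loop: for num in seq:

After execution: tally = 9
9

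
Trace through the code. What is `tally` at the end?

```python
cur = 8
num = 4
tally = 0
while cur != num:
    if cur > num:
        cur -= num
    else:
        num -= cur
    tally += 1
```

Let's trace through this code step by step.

Initialize: cur = 8
Initialize: num = 4
Initialize: tally = 0
Entering loop: while cur != num:

After execution: tally = 1
1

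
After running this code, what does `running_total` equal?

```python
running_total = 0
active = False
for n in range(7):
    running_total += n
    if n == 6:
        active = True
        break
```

Let's trace through this code step by step.

Initialize: running_total = 0
Initialize: active = False
Entering loop: for n in range(7):

After execution: running_total = 21
21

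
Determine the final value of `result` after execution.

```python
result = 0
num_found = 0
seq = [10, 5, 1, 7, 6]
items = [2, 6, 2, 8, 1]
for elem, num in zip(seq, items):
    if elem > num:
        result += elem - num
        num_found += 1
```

Let's trace through this code step by step.

Initialize: result = 0
Initialize: num_found = 0
Initialize: seq = [10, 5, 1, 7, 6]
Initialize: items = [2, 6, 2, 8, 1]
Entering loop: for elem, num in zip(seq, items):

After execution: result = 13
13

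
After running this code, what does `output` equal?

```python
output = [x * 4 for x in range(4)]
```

Let's trace through this code step by step.

Initialize: output = [x * 4 for x in range(4)]

After execution: output = [0, 4, 8, 12]
[0, 4, 8, 12]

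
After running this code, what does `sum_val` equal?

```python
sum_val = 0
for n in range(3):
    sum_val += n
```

Let's trace through this code step by step.

Initialize: sum_val = 0
Entering loop: for n in range(3):

After execution: sum_val = 3
3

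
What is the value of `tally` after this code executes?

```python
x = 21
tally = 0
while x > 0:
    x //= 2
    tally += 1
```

Let's trace through this code step by step.

Initialize: x = 21
Initialize: tally = 0
Entering loop: while x > 0:

After execution: tally = 5
5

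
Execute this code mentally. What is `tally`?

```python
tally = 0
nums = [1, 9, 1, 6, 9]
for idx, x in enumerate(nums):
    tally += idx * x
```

Let's trace through this code step by step.

Initialize: tally = 0
Initialize: nums = [1, 9, 1, 6, 9]
Entering loop: for idx, x in enumerate(nums):

After execution: tally = 65
65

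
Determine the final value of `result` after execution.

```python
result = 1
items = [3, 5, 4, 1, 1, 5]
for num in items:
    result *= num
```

Let's trace through this code step by step.

Initialize: result = 1
Initialize: items = [3, 5, 4, 1, 1, 5]
Entering loop: for num in items:

After execution: result = 300
300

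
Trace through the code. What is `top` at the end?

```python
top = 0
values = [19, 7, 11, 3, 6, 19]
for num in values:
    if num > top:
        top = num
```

Let's trace through this code step by step.

Initialize: top = 0
Initialize: values = [19, 7, 11, 3, 6, 19]
Entering loop: for num in values:

After execution: top = 19
19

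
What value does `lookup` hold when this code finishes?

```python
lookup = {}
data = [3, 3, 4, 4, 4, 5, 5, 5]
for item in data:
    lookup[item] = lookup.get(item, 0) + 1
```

Let's trace through this code step by step.

Initialize: lookup = {}
Initialize: data = [3, 3, 4, 4, 4, 5, 5, 5]
Entering loop: for item in data:

After execution: lookup = {3: 2, 4: 3, 5: 3}
{3: 2, 4: 3, 5: 3}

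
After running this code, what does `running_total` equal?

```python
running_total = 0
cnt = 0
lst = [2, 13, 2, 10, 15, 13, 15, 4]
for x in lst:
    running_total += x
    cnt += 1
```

Let's trace through this code step by step.

Initialize: running_total = 0
Initialize: cnt = 0
Initialize: lst = [2, 13, 2, 10, 15, 13, 15, 4]
Entering loop: for x in lst:

After execution: running_total = 74
74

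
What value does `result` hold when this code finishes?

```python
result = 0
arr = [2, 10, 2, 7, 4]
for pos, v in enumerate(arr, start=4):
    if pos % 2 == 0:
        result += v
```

Let's trace through this code step by step.

Initialize: result = 0
Initialize: arr = [2, 10, 2, 7, 4]
Entering loop: for pos, v in enumerate(arr, start=4):

After execution: result = 8
8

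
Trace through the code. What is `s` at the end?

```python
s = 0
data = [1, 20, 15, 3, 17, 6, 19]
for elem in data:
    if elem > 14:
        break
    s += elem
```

Let's trace through this code step by step.

Initialize: s = 0
Initialize: data = [1, 20, 15, 3, 17, 6, 19]
Entering loop: for elem in data:

After execution: s = 1
1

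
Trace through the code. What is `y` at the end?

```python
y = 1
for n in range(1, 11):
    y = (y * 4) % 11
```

Let's trace through this code step by step.

Initialize: y = 1
Entering loop: for n in range(1, 11):

After execution: y = 1
1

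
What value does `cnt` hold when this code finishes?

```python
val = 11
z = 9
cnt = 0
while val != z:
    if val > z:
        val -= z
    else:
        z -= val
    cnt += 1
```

Let's trace through this code step by step.

Initialize: val = 11
Initialize: z = 9
Initialize: cnt = 0
Entering loop: while val != z:

After execution: cnt = 6
6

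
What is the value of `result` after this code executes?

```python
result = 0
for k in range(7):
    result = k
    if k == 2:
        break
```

Let's trace through this code step by step.

Initialize: result = 0
Entering loop: for k in range(7):

After execution: result = 2
2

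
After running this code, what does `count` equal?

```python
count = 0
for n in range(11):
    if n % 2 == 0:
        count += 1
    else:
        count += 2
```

Let's trace through this code step by step.

Initialize: count = 0
Entering loop: for n in range(11):

After execution: count = 16
16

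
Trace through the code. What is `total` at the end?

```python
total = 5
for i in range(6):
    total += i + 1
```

Let's trace through this code step by step.

Initialize: total = 5
Entering loop: for i in range(6):

After execution: total = 26
26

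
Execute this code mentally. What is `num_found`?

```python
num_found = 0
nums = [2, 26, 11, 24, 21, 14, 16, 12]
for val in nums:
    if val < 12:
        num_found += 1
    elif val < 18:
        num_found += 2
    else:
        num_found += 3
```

Let's trace through this code step by step.

Initialize: num_found = 0
Initialize: nums = [2, 26, 11, 24, 21, 14, 16, 12]
Entering loop: for val in nums:

After execution: num_found = 17
17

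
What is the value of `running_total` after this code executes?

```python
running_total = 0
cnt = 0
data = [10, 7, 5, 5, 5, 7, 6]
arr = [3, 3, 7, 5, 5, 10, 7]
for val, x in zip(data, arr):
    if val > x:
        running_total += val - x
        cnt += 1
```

Let's trace through this code step by step.

Initialize: running_total = 0
Initialize: cnt = 0
Initialize: data = [10, 7, 5, 5, 5, 7, 6]
Initialize: arr = [3, 3, 7, 5, 5, 10, 7]
Entering loop: for val, x in zip(data, arr):

After execution: running_total = 11
11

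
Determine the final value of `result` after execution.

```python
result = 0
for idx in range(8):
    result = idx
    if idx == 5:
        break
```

Let's trace through this code step by step.

Initialize: result = 0
Entering loop: for idx in range(8):

After execution: result = 5
5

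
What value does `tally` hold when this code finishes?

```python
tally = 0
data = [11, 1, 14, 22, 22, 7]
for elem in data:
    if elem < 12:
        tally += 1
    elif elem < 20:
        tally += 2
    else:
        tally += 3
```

Let's trace through this code step by step.

Initialize: tally = 0
Initialize: data = [11, 1, 14, 22, 22, 7]
Entering loop: for elem in data:

After execution: tally = 11
11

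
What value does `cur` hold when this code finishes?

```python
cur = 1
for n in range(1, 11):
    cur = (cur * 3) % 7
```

Let's trace through this code step by step.

Initialize: cur = 1
Entering loop: for n in range(1, 11):

After execution: cur = 4
4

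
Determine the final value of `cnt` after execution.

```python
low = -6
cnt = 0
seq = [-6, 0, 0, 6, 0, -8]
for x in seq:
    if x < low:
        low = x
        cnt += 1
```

Let's trace through this code step by step.

Initialize: low = -6
Initialize: cnt = 0
Initialize: seq = [-6, 0, 0, 6, 0, -8]
Entering loop: for x in seq:

After execution: cnt = 1
1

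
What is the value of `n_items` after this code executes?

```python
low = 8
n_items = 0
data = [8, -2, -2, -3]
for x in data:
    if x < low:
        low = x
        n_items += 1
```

Let's trace through this code step by step.

Initialize: low = 8
Initialize: n_items = 0
Initialize: data = [8, -2, -2, -3]
Entering loop: for x in data:

After execution: n_items = 2
2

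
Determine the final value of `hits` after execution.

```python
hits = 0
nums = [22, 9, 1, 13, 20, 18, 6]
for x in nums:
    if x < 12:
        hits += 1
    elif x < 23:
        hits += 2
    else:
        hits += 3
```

Let's trace through this code step by step.

Initialize: hits = 0
Initialize: nums = [22, 9, 1, 13, 20, 18, 6]
Entering loop: for x in nums:

After execution: hits = 11
11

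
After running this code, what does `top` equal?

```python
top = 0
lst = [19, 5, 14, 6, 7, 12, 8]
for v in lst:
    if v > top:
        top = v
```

Let's trace through this code step by step.

Initialize: top = 0
Initialize: lst = [19, 5, 14, 6, 7, 12, 8]
Entering loop: for v in lst:

After execution: top = 19
19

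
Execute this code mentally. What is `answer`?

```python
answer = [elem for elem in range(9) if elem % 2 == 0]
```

Let's trace through this code step by step.

Initialize: answer = [elem for elem in range(9) if elem % 2 == 0]

After execution: answer = [0, 2, 4, 6, 8]
[0, 2, 4, 6, 8]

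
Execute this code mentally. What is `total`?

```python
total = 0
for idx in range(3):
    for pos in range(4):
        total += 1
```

Let's trace through this code step by step.

Initialize: total = 0
Entering loop: for idx in range(3):

After execution: total = 12
12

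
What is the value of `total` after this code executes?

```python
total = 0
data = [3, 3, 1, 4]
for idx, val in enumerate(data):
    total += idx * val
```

Let's trace through this code step by step.

Initialize: total = 0
Initialize: data = [3, 3, 1, 4]
Entering loop: for idx, val in enumerate(data):

After execution: total = 17
17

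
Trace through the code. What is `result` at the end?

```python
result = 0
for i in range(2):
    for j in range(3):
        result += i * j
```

Let's trace through this code step by step.

Initialize: result = 0
Entering loop: for i in range(2):

After execution: result = 3
3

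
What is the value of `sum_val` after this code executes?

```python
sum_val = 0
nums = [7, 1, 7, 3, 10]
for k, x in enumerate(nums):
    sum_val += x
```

Let's trace through this code step by step.

Initialize: sum_val = 0
Initialize: nums = [7, 1, 7, 3, 10]
Entering loop: for k, x in enumerate(nums):

After execution: sum_val = 28
28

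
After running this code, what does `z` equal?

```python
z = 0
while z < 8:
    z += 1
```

Let's trace through this code step by step.

Initialize: z = 0
Entering loop: while z < 8:

After execution: z = 8
8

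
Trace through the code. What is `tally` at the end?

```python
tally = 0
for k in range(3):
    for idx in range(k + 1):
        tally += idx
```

Let's trace through this code step by step.

Initialize: tally = 0
Entering loop: for k in range(3):

After execution: tally = 4
4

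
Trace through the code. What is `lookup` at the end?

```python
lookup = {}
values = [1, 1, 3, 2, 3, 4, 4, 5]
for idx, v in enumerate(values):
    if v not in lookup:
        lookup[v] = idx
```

Let's trace through this code step by step.

Initialize: lookup = {}
Initialize: values = [1, 1, 3, 2, 3, 4, 4, 5]
Entering loop: for idx, v in enumerate(values):

After execution: lookup = {1: 0, 3: 2, 2: 3, 4: 5, 5: 7}
{1: 0, 3: 2, 2: 3, 4: 5, 5: 7}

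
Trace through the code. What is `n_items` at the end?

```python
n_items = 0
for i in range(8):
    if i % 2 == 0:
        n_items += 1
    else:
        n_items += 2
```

Let's trace through this code step by step.

Initialize: n_items = 0
Entering loop: for i in range(8):

After execution: n_items = 12
12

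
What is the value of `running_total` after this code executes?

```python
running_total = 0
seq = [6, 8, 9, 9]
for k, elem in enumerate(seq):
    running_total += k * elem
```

Let's trace through this code step by step.

Initialize: running_total = 0
Initialize: seq = [6, 8, 9, 9]
Entering loop: for k, elem in enumerate(seq):

After execution: running_total = 53
53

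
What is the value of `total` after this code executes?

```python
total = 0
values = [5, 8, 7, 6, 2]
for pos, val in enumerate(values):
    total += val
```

Let's trace through this code step by step.

Initialize: total = 0
Initialize: values = [5, 8, 7, 6, 2]
Entering loop: for pos, val in enumerate(values):

After execution: total = 28
28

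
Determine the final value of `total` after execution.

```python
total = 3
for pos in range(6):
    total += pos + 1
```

Let's trace through this code step by step.

Initialize: total = 3
Entering loop: for pos in range(6):

After execution: total = 24
24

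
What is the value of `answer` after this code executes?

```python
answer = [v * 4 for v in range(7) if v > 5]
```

Let's trace through this code step by step.

Initialize: answer = [v * 4 for v in range(7) if v > 5]

After execution: answer = [24]
[24]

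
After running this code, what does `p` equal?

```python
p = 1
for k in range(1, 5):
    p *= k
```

Let's trace through this code step by step.

Initialize: p = 1
Entering loop: for k in range(1, 5):

After execution: p = 24
24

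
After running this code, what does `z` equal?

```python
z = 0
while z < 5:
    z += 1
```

Let's trace through this code step by step.

Initialize: z = 0
Entering loop: while z < 5:

After execution: z = 5
5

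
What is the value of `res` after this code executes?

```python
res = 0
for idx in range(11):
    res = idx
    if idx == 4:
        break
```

Let's trace through this code step by step.

Initialize: res = 0
Entering loop: for idx in range(11):

After execution: res = 4
4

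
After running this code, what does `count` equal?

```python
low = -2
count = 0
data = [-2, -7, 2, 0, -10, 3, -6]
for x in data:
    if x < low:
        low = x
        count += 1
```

Let's trace through this code step by step.

Initialize: low = -2
Initialize: count = 0
Initialize: data = [-2, -7, 2, 0, -10, 3, -6]
Entering loop: for x in data:

After execution: count = 2
2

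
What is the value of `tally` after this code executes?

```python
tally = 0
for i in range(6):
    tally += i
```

Let's trace through this code step by step.

Initialize: tally = 0
Entering loop: for i in range(6):

After execution: tally = 15
15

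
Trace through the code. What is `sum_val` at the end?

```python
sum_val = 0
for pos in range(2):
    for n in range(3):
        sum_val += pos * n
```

Let's trace through this code step by step.

Initialize: sum_val = 0
Entering loop: for pos in range(2):

After execution: sum_val = 3
3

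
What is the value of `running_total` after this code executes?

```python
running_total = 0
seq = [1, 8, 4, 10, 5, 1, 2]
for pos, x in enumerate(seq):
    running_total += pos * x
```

Let's trace through this code step by step.

Initialize: running_total = 0
Initialize: seq = [1, 8, 4, 10, 5, 1, 2]
Entering loop: for pos, x in enumerate(seq):

After execution: running_total = 83
83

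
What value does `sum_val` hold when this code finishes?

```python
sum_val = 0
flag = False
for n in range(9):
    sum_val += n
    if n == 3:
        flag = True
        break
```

Let's trace through this code step by step.

Initialize: sum_val = 0
Initialize: flag = False
Entering loop: for n in range(9):

After execution: sum_val = 6
6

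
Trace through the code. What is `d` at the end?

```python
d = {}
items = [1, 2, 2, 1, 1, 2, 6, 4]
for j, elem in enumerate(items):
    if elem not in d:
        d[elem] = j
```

Let's trace through this code step by step.

Initialize: d = {}
Initialize: items = [1, 2, 2, 1, 1, 2, 6, 4]
Entering loop: for j, elem in enumerate(items):

After execution: d = {1: 0, 2: 1, 6: 6, 4: 7}
{1: 0, 2: 1, 6: 6, 4: 7}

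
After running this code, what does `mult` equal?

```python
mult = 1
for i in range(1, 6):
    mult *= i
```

Let's trace through this code step by step.

Initialize: mult = 1
Entering loop: for i in range(1, 6):

After execution: mult = 120
120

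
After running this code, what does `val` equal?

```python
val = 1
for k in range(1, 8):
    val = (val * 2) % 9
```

Let's trace through this code step by step.

Initialize: val = 1
Entering loop: for k in range(1, 8):

After execution: val = 2
2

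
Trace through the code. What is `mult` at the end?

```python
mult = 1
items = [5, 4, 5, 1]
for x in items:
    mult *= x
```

Let's trace through this code step by step.

Initialize: mult = 1
Initialize: items = [5, 4, 5, 1]
Entering loop: for x in items:

After execution: mult = 100
100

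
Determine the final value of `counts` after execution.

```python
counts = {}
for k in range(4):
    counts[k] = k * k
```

Let's trace through this code step by step.

Initialize: counts = {}
Entering loop: for k in range(4):

After execution: counts = {0: 0, 1: 1, 2: 4, 3: 9}
{0: 0, 1: 1, 2: 4, 3: 9}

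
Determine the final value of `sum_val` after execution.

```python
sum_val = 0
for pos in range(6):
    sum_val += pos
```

Let's trace through this code step by step.

Initialize: sum_val = 0
Entering loop: for pos in range(6):

After execution: sum_val = 15
15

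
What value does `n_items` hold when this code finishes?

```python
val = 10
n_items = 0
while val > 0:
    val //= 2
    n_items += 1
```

Let's trace through this code step by step.

Initialize: val = 10
Initialize: n_items = 0
Entering loop: while val > 0:

After execution: n_items = 4
4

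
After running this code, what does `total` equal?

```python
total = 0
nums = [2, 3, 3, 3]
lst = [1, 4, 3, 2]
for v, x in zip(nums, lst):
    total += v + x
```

Let's trace through this code step by step.

Initialize: total = 0
Initialize: nums = [2, 3, 3, 3]
Initialize: lst = [1, 4, 3, 2]
Entering loop: for v, x in zip(nums, lst):

After execution: total = 21
21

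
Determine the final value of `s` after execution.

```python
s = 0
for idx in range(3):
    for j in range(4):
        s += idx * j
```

Let's trace through this code step by step.

Initialize: s = 0
Entering loop: for idx in range(3):

After execution: s = 18
18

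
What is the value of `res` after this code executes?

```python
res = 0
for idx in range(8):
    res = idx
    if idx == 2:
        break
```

Let's trace through this code step by step.

Initialize: res = 0
Entering loop: for idx in range(8):

After execution: res = 2
2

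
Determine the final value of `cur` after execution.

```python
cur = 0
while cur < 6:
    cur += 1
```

Let's trace through this code step by step.

Initialize: cur = 0
Entering loop: while cur < 6:

After execution: cur = 6
6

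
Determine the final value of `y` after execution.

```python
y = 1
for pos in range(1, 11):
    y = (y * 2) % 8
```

Let's trace through this code step by step.

Initialize: y = 1
Entering loop: for pos in range(1, 11):

After execution: y = 0
0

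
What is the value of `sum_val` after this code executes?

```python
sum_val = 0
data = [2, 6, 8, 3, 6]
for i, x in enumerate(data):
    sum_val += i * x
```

Let's trace through this code step by step.

Initialize: sum_val = 0
Initialize: data = [2, 6, 8, 3, 6]
Entering loop: for i, x in enumerate(data):

After execution: sum_val = 55
55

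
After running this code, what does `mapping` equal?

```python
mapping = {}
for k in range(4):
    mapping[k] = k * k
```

Let's trace through this code step by step.

Initialize: mapping = {}
Entering loop: for k in range(4):

After execution: mapping = {0: 0, 1: 1, 2: 4, 3: 9}
{0: 0, 1: 1, 2: 4, 3: 9}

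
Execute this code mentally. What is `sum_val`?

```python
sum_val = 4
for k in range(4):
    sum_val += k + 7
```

Let's trace through this code step by step.

Initialize: sum_val = 4
Entering loop: for k in range(4):

After execution: sum_val = 38
38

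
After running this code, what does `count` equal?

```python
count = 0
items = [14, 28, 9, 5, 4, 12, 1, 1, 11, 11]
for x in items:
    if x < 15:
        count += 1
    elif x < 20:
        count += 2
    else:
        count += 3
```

Let's trace through this code step by step.

Initialize: count = 0
Initialize: items = [14, 28, 9, 5, 4, 12, 1, 1, 11, 11]
Entering loop: for x in items:

After execution: count = 12
12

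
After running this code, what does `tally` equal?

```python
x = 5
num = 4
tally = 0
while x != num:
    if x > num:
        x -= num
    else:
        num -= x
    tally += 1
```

Let's trace through this code step by step.

Initialize: x = 5
Initialize: num = 4
Initialize: tally = 0
Entering loop: while x != num:

After execution: tally = 4
4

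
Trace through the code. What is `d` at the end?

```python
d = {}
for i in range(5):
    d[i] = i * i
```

Let's trace through this code step by step.

Initialize: d = {}
Entering loop: for i in range(5):

After execution: d = {0: 0, 1: 1, 2: 4, 3: 9, 4: 16}
{0: 0, 1: 1, 2: 4, 3: 9, 4: 16}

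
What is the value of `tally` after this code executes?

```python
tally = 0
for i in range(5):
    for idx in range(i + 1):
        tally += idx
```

Let's trace through this code step by step.

Initialize: tally = 0
Entering loop: for i in range(5):

After execution: tally = 20
20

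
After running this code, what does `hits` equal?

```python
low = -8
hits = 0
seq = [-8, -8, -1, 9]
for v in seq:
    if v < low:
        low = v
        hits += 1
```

Let's trace through this code step by step.

Initialize: low = -8
Initialize: hits = 0
Initialize: seq = [-8, -8, -1, 9]
Entering loop: for v in seq:

After execution: hits = 0
0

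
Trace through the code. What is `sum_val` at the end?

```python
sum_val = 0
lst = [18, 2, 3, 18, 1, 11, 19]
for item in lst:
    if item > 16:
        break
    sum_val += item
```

Let's trace through this code step by step.

Initialize: sum_val = 0
Initialize: lst = [18, 2, 3, 18, 1, 11, 19]
Entering loop: for item in lst:

After execution: sum_val = 0
0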